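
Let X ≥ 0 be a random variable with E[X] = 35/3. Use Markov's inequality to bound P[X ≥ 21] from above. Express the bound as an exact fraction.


μ = E[X] = 35/3, a = 21.
Markov: P[X ≥ 21] ≤ μ/a = (35/3)/21 = 5/9.
Numerically: ≈ 0.555556.
(Since a = 21 > μ = 11.666667, the bound 5/9 is < 1 and informative.)

P[X ≥ 21] ≤ 5/9 ≈ 0.555556.


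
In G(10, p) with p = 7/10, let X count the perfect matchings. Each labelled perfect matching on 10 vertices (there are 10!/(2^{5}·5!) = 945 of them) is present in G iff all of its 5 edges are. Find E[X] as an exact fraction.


K_10 has 10!/(2^{5}·5!) = 945 labelled perfect matchings.
For each such perfect matching H, let X_H = 1 if all 5 edges of H are present in G. Then P[X_H = 1] = p^{5} = (7/10)^{5} = 16807/100000.
Summing the indicators: E[X] = Σ_H E[X_H] = 945 · p^{5} = 945 · 16807/100000 = 3176523/20000.
Numerically: E[X] ≈ 159.

E[X] = 945 · (7/10)^{5} = 3176523/20000 ≈ 159.


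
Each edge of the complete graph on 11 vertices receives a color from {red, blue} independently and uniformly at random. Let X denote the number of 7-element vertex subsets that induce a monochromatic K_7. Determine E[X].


Let X = Σ_S X_S over the C(11, 7) = 330 subsets S of size 7, where X_S = 1 if the K_7 on S is monochromatic.
For a fixed S, the K_7 on S has C(7, 2) = 21 edges. P[all 21 edges red] = (1/2)^21, and likewise for blue, so P[monochromatic] = 2·(1/2)^21 = 2^{1 − 21} = 1/1048576.
By linearity: E[X] = C(11, 7) · 2^{1 − 21} = 330 · 1/1048576 = 165/524288.
Numerically: E[X] ≈ 0.000.

E[X] = C(11,7)·2^(1−C(7,2)) = 165/524288 ≈ 0.000.


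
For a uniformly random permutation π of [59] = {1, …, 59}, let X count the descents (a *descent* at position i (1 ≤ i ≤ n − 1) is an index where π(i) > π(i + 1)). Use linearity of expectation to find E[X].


Write X = Σ X_I over i = 1, …, 58, with X_I the indicator of one descent.
There are 58 indicators.
For each fixed i, the pair (π(i), π(i+1)) is a uniformly random ordered pair of distinct values from {1, …, 59}; by symmetry P[π(i) > π(i+1)] = 1/2.
By linearity: E[X] = 58 · (1/2) = (59 − 1) · (1/2) = 29 ≈ 29.000000.

E[X] = 29 = 29.000000.


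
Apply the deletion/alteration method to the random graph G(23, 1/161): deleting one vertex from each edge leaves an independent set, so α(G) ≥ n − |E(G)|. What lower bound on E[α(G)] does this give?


E[|E(G)|] = C(23, 2)·p = 253 · (1/161) = 11/7.
E[α(G)] ≥ n − E[|E(G)|] = 23 − 11/7 = 150/7.
Numerically: ≈ 21.42857.
(This is only a lower bound; the true E[α(G)] may be larger.)

E[α(G)] ≥ 150/7 ≈ 21.42857.


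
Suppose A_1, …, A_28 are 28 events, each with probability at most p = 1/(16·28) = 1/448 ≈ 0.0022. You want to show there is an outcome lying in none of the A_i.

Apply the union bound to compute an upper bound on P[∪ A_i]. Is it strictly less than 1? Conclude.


Union bound: P[∪_{i=1}^{28} A_i] ≤ Σ_i P[A_i] ≤ 28·p = 28·(1/448) = 1/16.
Numerically: 1/16 ≈ 0.0625.
Is 1/16 < 1? YES.
Since P[∪ A_i] ≤ 1/16 < 1, the complement has P[∩ A_i^c] ≥ 1 − 1/16 = 15/16 > 0, so some outcome avoids every A_i.

28·p = 1/16 ≈ 0.0625; existence CERTIFIED by the union bound.


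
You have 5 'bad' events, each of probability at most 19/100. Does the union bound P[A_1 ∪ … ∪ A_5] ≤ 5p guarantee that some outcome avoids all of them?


Union bound: P[∪_{i=1}^{5} A_i] ≤ Σ_i P[A_i] ≤ 5·p = 5·(19/100) = 19/20.
Numerically: 19/20 ≈ 0.9500.
Is 19/20 < 1? YES.
Since P[∪ A_i] ≤ 19/20 < 1, the complement has P[∩ A_i^c] ≥ 1 − 19/20 = 1/20 > 0, so some outcome avoids every A_i.

5·p = 19/20 ≈ 0.9500; existence CERTIFIED by the union bound.


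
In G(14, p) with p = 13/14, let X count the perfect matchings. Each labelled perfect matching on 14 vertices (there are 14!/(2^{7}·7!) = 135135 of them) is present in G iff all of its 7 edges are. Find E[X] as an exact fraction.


K_14 has 14!/(2^{7}·7!) = 135135 labelled perfect matchings.
For each such perfect matching H, let X_H = 1 if all 7 edges of H are present in G. Then P[X_H = 1] = p^{7} = (13/14)^{7} = 62748517/105413504.
By linearity: E[X] = Σ_H E[X_H] = 135135 · p^{7} = 135135 · 62748517/105413504 = 1211360120685/15059072.
Numerically: E[X] ≈ 8.04e+04.

E[X] = 135135 · (13/14)^{7} = 1211360120685/15059072 ≈ 8.04e+04.


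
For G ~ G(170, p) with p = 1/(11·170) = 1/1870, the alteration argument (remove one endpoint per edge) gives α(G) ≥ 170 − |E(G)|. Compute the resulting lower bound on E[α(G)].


E[|E(G)|] = C(170, 2)·p = 14365 · (1/1870) = 169/22.
E[α(G)] ≥ n − E[|E(G)|] = 170 − 169/22 = 3571/22.
Numerically: ≈ 162.318182.
(This is only a lower bound; the true E[α(G)] may be larger.)

E[α(G)] ≥ 3571/22 ≈ 162.318182.


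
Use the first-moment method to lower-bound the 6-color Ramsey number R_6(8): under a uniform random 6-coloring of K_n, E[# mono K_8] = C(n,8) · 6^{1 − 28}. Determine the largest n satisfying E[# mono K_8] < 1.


We need C(n, 8) · 6^{1 − 28} < 1, i.e. C(n, 8) < 6^{28 − 1} = 1023490369077469249536.
Check values of n near the boundary:
  n = 1592: C(1592, 8) = 1005480414540892933435; 1005480414540892933435 < 1023490369077469249536? YES
  n = 1593: C(1593, 8) = 1010555394551193970323; 1010555394551193970323 < 1023490369077469249536? YES
  n = 1594: C(1594, 8) = 1015652773590544255167; 1015652773590544255167 < 1023490369077469249536? YES
  n = 1595: C(1595, 8) = 1020772636343363633895; 1020772636343363633895 < 1023490369077469249536? YES
  n = 1596: C(1596, 8) = 1025915067760710553965; 1025915067760710553965 < 1023490369077469249536? NO
The largest n with C(n, 8) < 1023490369077469249536 is n = 1595 (where E[X] = 113419181815929292655/113721152119718805504 ≈ 0.9973446). Hence R_6(8) > 1595, i.e. R_6(8) ≥ 1596.

Largest n = 1595; hence R_6(8) > 1595.


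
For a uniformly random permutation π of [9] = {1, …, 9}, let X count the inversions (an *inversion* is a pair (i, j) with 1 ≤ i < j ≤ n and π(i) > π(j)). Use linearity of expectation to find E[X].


Write X = Σ X_I over the C(9, 2) = 36 pairs i < j, with X_I the indicator of one inversion.
There are 36 indicators.
For each fixed pair i < j, the values π(i) and π(j) are two distinct elements of {1, …, 9} in uniformly random order; by symmetry P[π(i) > π(j)] = 1/2.
By linearity: E[X] = 36 · (1/2) = C(9, 2) · (1/2) = 36/2 = 18 ≈ 18.000.

E[X] = 18 = 18.000.


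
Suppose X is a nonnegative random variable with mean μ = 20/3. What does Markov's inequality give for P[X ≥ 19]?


μ = E[X] = 20/3, a = 19.
Markov: P[X ≥ 19] ≤ μ/a = (20/3)/19 = 20/57.
Numerically: ≈ 0.3509.
(Since a = 19 > μ = 6.6667, the bound 20/57 is < 1 and informative.)

P[X ≥ 19] ≤ 20/57 ≈ 0.3509.


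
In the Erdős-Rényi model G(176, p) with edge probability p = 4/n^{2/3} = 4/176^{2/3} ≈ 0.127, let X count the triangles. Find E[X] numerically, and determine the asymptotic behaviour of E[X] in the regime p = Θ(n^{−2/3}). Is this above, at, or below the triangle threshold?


Number of potential triangles: C(176, 3) = 893200.
Each occurs with probability p³ ≈ (0.127)³ ≈ 2.06612e-03.
By linearity: E[X] = C(176, 3)·p³ ≈ 893200 · 2.06612e-03 ≈ 1845.455.
Since α = 2/3 < 1, p = c/n^{2/3} ≫ 1/n is above the triangle threshold p ~ 1/n. Asymptotically E[X] ~ (c³/6)·n^{3(1−α)} = (4³/6)·n^{1} → ∞; triangles are abundant w.h.p.

E[X] ≈ 1845.455; in regime p = Θ(1/n^{2/3}) E[X] diverges (above the triangle threshold p ~ 1/n).


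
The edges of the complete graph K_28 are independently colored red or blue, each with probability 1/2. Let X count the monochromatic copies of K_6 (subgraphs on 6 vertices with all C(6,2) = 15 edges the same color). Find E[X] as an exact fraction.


Let X = Σ_S X_S over the C(28, 6) = 376740 subsets S of size 6, where X_S = 1 if the K_6 on S is monochromatic.
For a fixed S, the K_6 on S has C(6, 2) = 15 edges. P[all 15 edges red] = (1/2)^15, and likewise for blue, so P[monochromatic] = 2·(1/2)^15 = 2^{1 − 15} = 1/16384.
By linearity: E[X] = C(28, 6) · 2^{1 − 15} = 376740 · 1/16384 = 94185/4096.
Numerically: E[X] ≈ 22.9944.

E[X] = C(28,6)·2^(1−C(6,2)) = 94185/4096 ≈ 22.9944.


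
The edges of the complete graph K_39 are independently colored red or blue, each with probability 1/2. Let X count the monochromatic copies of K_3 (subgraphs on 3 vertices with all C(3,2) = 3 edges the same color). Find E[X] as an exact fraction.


Let X = Σ_S X_S over the C(39, 3) = 9139 subsets S of size 3, where X_S = 1 if the K_3 on S is monochromatic.
For a fixed S, the K_3 on S has C(3, 2) = 3 edges. P[all 3 edges red] = (1/2)^3, and likewise for blue, so P[monochromatic] = 2·(1/2)^3 = 2^{1 − 3} = 1/4.
By linearity: E[X] = C(39, 3) · 2^{1 − 3} = 9139 · 1/4 = 9139/4.
Numerically: E[X] ≈ 2284.750.

E[X] = C(39,3)·2^(1−C(3,2)) = 9139/4 ≈ 2284.750.


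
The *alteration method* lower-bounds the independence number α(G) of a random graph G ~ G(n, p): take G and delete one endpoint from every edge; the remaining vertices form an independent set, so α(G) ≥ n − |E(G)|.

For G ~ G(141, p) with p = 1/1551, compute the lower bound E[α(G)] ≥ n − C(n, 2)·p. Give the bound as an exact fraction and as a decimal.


E[|E(G)|] = C(141, 2)·p = 9870 · (1/1551) = 70/11.
E[α(G)] ≥ n − E[|E(G)|] = 141 − 70/11 = 1481/11.
Numerically: ≈ 134.636.
(This is only a lower bound; the true E[α(G)] may be larger.)

E[α(G)] ≥ 1481/11 ≈ 134.636.


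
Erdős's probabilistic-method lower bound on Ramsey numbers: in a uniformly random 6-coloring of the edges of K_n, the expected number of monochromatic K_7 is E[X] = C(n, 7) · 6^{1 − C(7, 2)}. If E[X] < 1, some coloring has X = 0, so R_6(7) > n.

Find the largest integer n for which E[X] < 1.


We need C(n, 7) · 6^{1 − 21} < 1, i.e. C(n, 7) < 6^{21 − 1} = 3656158440062976.
Check values of n near the boundary:
  n = 566: C(566, 7) = 3557206237959440; 3557206237959440 < 3656158440062976? YES
  n = 567: C(567, 7) = 3601671315933933; 3601671315933933 < 3656158440062976? YES
  n = 568: C(568, 7) = 3646611956239704; 3646611956239704 < 3656158440062976? YES
  n = 569: C(569, 7) = 3692032389858348; 3692032389858348 < 3656158440062976? NO
The largest n with C(n, 7) < 3656158440062976 is n = 568 (where E[X] = 16882462760369/16926659444736 ≈ 0.9973889). Hence R_6(7) > 568, i.e. R_6(7) ≥ 569.

Largest n = 568; hence R_6(7) > 568.


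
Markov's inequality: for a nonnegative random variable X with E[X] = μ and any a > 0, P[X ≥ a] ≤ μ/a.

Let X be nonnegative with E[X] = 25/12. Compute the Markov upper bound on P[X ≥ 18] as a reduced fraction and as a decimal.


μ = E[X] = 25/12, a = 18.
Markov: P[X ≥ 18] ≤ μ/a = (25/12)/18 = 25/216.
Numerically: ≈ 0.11574.
(Since a = 18 > μ = 2.08333, the bound 25/216 is < 1 and informative.)

P[X ≥ 18] ≤ 25/216 ≈ 0.11574.


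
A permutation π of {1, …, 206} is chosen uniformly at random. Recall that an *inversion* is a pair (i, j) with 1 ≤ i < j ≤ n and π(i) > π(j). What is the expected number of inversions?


Write X = Σ X_I over the C(206, 2) = 21115 pairs i < j, with X_I the indicator of one inversion.
There are 21115 indicators.
For each fixed pair i < j, the values π(i) and π(j) are two distinct elements of {1, …, 206} in uniformly random order; by symmetry P[π(i) > π(j)] = 1/2.
By linearity: E[X] = 21115 · (1/2) = C(206, 2) · (1/2) = 21115/2 = 21115/2 ≈ 10557.500.

E[X] = 21115/2 = 10557.500.


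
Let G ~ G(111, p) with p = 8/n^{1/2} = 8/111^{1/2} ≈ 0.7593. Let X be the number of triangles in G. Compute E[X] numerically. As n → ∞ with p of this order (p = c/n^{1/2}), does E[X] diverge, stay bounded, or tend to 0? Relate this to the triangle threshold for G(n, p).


Number of potential triangles: C(111, 3) = 221815.
Each occurs with probability p³ ≈ (0.7593)³ ≈ 4.378098e-01.
By linearity: E[X] = C(111, 3)·p³ ≈ 221815 · 4.378098e-01 ≈ 97112.7839.
Since α = 1/2 < 1, p = c/n^{1/2} ≫ 1/n is above the triangle threshold p ~ 1/n. Asymptotically E[X] ~ (c³/6)·n^{3(1−α)} = (8³/6)·n^{1.5} → ∞; triangles are abundant w.h.p.

E[X] ≈ 97112.7839; in regime p = Θ(1/n^{1/2}) E[X] diverges (above the triangle threshold p ~ 1/n).


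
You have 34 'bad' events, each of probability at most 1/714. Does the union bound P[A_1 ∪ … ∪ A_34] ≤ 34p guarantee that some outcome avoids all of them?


Union bound: P[∪_{i=1}^{34} A_i] ≤ Σ_i P[A_i] ≤ 34·p = 34·(1/714) = 1/21.
Numerically: 1/21 ≈ 0.047619.
Is 1/21 < 1? YES.
Since P[∪ A_i] ≤ 1/21 < 1, the complement has P[∩ A_i^c] ≥ 1 − 1/21 = 20/21 > 0, so some outcome avoids every A_i.

34·p = 1/21 ≈ 0.047619; existence CERTIFIED by the union bound.


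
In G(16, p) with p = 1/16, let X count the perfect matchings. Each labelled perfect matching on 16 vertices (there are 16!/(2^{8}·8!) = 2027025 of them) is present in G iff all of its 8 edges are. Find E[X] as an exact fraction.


K_16 has 16!/(2^{8}·8!) = 2027025 labelled perfect matchings.
For each such perfect matching H, let X_H = 1 if all 8 edges of H are present in G. Then P[X_H = 1] = p^{8} = (1/16)^{8} = 1/4294967296.
By linearity of expectation: E[X] = Σ_H E[X_H] = 2027025 · p^{8} = 2027025 · 1/4294967296 = 2027025/4294967296.
Numerically: E[X] ≈ 0.000472.

E[X] = 2027025 · (1/16)^{8} = 2027025/4294967296 ≈ 0.000472.


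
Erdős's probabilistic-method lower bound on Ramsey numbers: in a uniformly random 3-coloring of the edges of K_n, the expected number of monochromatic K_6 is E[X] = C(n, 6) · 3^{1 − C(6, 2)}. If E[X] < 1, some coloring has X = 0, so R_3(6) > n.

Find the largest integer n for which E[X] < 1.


We need C(n, 6) · 3^{1 − 15} < 1, i.e. C(n, 6) < 3^{15 − 1} = 4782969.
Check values of n near the boundary:
  n = 37: C(37, 6) = 2324784; 2324784 < 4782969? YES
  n = 38: C(38, 6) = 2760681; 2760681 < 4782969? YES
  n = 39: C(39, 6) = 3262623; 3262623 < 4782969? YES
  n = 40: C(40, 6) = 3838380; 3838380 < 4782969? YES
  n = 41: C(41, 6) = 4496388; 4496388 < 4782969? YES
  n = 42: C(42, 6) = 5245786; 5245786 < 4782969? NO
  n = 43: C(43, 6) = 6096454; 6096454 < 4782969? NO
  n = 44: C(44, 6) = 7059052; 7059052 < 4782969? NO
The largest n with C(n, 6) < 4782969 is n = 41 (where E[X] = 1498796/1594323 ≈ 0.94008). Hence R_3(6) > 41, i.e. R_3(6) ≥ 42.

Largest n = 41; hence R_3(6) > 41.


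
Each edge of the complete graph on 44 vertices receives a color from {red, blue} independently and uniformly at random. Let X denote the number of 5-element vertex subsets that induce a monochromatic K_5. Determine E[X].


Let X = Σ_S X_S over the C(44, 5) = 1086008 subsets S of size 5, where X_S = 1 if the K_5 on S is monochromatic.
For a fixed S, the K_5 on S has C(5, 2) = 10 edges. P[all 10 edges red] = (1/2)^10, and likewise for blue, so P[monochromatic] = 2·(1/2)^10 = 2^{1 − 10} = 1/512.
Summing: E[X] = C(44, 5) · 2^{1 − 10} = 1086008 · 1/512 = 135751/64.
Numerically: E[X] ≈ 2121.109375.

E[X] = C(44,5)·2^(1−C(5,2)) = 135751/64 ≈ 2121.109375.


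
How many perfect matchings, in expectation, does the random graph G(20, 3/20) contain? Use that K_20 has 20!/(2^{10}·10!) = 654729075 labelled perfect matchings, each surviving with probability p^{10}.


K_20 has 20!/(2^{10}·10!) = 654729075 labelled perfect matchings.
For each such perfect matching H, let X_H = 1 if all 10 edges of H are present in G. Then P[X_H = 1] = p^{10} = (3/20)^{10} = 59049/10240000000000.
By linearity: E[X] = Σ_H E[X_H] = 654729075 · p^{10} = 654729075 · 59049/10240000000000 = 1546443885987/409600000000.
Numerically: E[X] ≈ 3.775.

E[X] = 654729075 · (3/20)^{10} = 1546443885987/409600000000 ≈ 3.775.


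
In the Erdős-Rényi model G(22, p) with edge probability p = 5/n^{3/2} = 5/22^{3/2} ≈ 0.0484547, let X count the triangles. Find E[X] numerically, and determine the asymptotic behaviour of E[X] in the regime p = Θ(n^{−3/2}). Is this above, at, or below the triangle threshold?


Number of potential triangles: C(22, 3) = 1540.
Each occurs with probability p³ ≈ (0.0484547)³ ≈ 1.13764811e-04.
By linearity: E[X] = C(22, 3)·p³ ≈ 1540 · 1.13764811e-04 ≈ 0.175198.
Since α = 3/2 > 1, p = c/n^{3/2} = o(1/n) is below the triangle threshold p ~ 1/n. Asymptotically E[X] ~ (c³/6)·n^{3(1−α)} = (5³/6)·n^{-1.5} → 0, so by Markov's inequality G has no triangles w.h.p.

E[X] ≈ 0.175198; in regime p = Θ(1/n^{3/2}) E[X] tends to 0 (below the triangle threshold p ~ 1/n).


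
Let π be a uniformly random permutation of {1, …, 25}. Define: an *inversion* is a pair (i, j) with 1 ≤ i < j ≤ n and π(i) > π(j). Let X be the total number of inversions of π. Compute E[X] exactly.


Write X = Σ X_I over the C(25, 2) = 300 pairs i < j, with X_I the indicator of one inversion.
There are 300 indicators.
For each fixed pair i < j, the values π(i) and π(j) are two distinct elements of {1, …, 25} in uniformly random order; by symmetry P[π(i) > π(j)] = 1/2.
By linearity: E[X] = 300 · (1/2) = C(25, 2) · (1/2) = 300/2 = 150 ≈ 150.000000.

E[X] = 150 = 150.000000.


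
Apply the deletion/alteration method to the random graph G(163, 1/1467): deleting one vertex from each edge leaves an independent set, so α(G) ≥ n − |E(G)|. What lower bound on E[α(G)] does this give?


E[|E(G)|] = C(163, 2)·p = 13203 · (1/1467) = 9.
E[α(G)] ≥ n − E[|E(G)|] = 163 − 9 = 154.
Numerically: ≈ 154.0000.
(This is only a lower bound; the true E[α(G)] may be larger.)

E[α(G)] ≥ 154 ≈ 154.0000.


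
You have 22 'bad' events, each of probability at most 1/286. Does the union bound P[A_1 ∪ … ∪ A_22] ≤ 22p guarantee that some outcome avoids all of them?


Union bound: P[∪_{i=1}^{22} A_i] ≤ Σ_i P[A_i] ≤ 22·p = 22·(1/286) = 1/13.
Numerically: 1/13 ≈ 0.077.
Is 1/13 < 1? YES.
Since P[∪ A_i] ≤ 1/13 < 1, the complement has P[∩ A_i^c] ≥ 1 − 1/13 = 12/13 > 0, so some outcome avoids every A_i.

22·p = 1/13 ≈ 0.077; existence CERTIFIED by the union bound.


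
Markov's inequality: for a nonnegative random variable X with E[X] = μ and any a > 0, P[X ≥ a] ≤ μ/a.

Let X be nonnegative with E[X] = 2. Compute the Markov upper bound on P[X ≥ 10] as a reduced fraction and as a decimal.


μ = E[X] = 2, a = 10.
Markov: P[X ≥ 10] ≤ μ/a = (2)/10 = 1/5.
Numerically: ≈ 0.2000.
(Since a = 10 > μ = 2.0000, the bound 1/5 is < 1 and informative.)

P[X ≥ 10] ≤ 1/5 ≈ 0.2000.


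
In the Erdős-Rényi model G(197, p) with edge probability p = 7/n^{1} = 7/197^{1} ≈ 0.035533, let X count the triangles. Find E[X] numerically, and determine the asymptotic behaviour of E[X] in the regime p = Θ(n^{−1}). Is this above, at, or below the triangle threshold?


Number of potential triangles: C(197, 3) = 1254890.
Each occurs with probability p³ ≈ (0.035533)³ ≈ 4.4863737e-05.
By linearity: E[X] = C(197, 3)·p³ ≈ 1254890 · 4.4863737e-05 ≈ 56.29905.
Here α = 1, so p = 7/n is exactly at the triangle threshold p ~ 1/n. Asymptotically E[X] → c³/6 = 7³/6 = 343/6 ≈ 57.16667, a bounded constant. In this regime the triangle count is asymptotically Poisson(c³/6).

E[X] ≈ 56.29905; in regime p = Θ(1/n^{1}) E[X] stays bounded (at the triangle threshold p ~ 1/n).


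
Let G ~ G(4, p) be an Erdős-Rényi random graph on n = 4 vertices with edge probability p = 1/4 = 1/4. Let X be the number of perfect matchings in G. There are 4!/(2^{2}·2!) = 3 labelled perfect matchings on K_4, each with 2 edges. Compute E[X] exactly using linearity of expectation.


K_4 has 4!/(2^{2}·2!) = 3 labelled perfect matchings.
For each such perfect matching H, let X_H = 1 if all 2 edges of H are present in G. Then P[X_H = 1] = p^{2} = (1/4)^{2} = 1/16.
Summing the indicators: E[X] = Σ_H E[X_H] = 3 · p^{2} = 3 · 1/16 = 3/16.
Numerically: E[X] ≈ 0.188.

E[X] = 3 · (1/4)^{2} = 3/16 ≈ 0.188.


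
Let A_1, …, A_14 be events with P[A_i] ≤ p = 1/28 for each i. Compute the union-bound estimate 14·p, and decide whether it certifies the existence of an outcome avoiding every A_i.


Union bound: P[∪_{i=1}^{14} A_i] ≤ Σ_i P[A_i] ≤ 14·p = 14·(1/28) = 1/2.
Numerically: 1/2 ≈ 0.50000.
Is 1/2 < 1? YES.
Since P[∪ A_i] ≤ 1/2 < 1, the complement has P[∩ A_i^c] ≥ 1 − 1/2 = 1/2 > 0, so some outcome avoids every A_i.

14·p = 1/2 ≈ 0.50000; existence CERTIFIED by the union bound.


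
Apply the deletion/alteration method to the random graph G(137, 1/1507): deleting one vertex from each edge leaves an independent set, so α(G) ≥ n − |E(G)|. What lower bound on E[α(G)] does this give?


E[|E(G)|] = C(137, 2)·p = 9316 · (1/1507) = 68/11.
E[α(G)] ≥ n − E[|E(G)|] = 137 − 68/11 = 1439/11.
Numerically: ≈ 130.818182.
(This is only a lower bound; the true E[α(G)] may be larger.)

E[α(G)] ≥ 1439/11 ≈ 130.818182.


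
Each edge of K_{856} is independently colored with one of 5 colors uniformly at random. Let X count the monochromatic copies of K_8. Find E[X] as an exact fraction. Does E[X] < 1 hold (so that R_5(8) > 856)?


E[X] = C(856, 8) · 5^{1 − 28} = 6918660634157180775 · 5^{−27} = 6918660634157180775/7450580596923828125.
As a reduced fraction: E[X] = 276746425366287231/298023223876953125 ≈ 0.92861.
Is E[X] < 1? YES.
Since E[X] < 1, there exists a 5-coloring of K_{856} with no monochromatic K_8; hence R_5(8) > 856.

E[X] = 276746425366287231/298023223876953125 ≈ 0.92861; E[X] < 1, so R_5(8) > 856.


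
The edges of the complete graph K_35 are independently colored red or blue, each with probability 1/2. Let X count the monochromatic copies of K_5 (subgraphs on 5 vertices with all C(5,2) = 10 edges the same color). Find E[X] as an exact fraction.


Let X = Σ_S X_S over the C(35, 5) = 324632 subsets S of size 5, where X_S = 1 if the K_5 on S is monochromatic.
For a fixed S, the K_5 on S has C(5, 2) = 10 edges. P[all 10 edges red] = (1/2)^10, and likewise for blue, so P[monochromatic] = 2·(1/2)^10 = 2^{1 − 10} = 1/512.
Summing: E[X] = C(35, 5) · 2^{1 − 10} = 324632 · 1/512 = 40579/64.
Numerically: E[X] ≈ 634.047.

E[X] = C(35,5)·2^(1−C(5,2)) = 40579/64 ≈ 634.047.


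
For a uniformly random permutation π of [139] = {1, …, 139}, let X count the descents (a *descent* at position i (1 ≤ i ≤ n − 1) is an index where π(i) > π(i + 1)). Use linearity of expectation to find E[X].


Write X = Σ X_I over i = 1, …, 138, with X_I the indicator of one descent.
There are 138 indicators.
For each fixed i, the pair (π(i), π(i+1)) is a uniformly random ordered pair of distinct values from {1, …, 139}; by symmetry P[π(i) > π(i+1)] = 1/2.
By linearity: E[X] = 138 · (1/2) = (139 − 1) · (1/2) = 69 ≈ 69.000.

E[X] = 69 = 69.000.


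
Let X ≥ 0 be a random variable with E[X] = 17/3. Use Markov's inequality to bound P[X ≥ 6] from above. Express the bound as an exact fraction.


μ = E[X] = 17/3, a = 6.
Markov: P[X ≥ 6] ≤ μ/a = (17/3)/6 = 17/18.
Numerically: ≈ 0.944444.
(Since a = 6 > μ = 5.666667, the bound 17/18 is < 1 and informative.)

P[X ≥ 6] ≤ 17/18 ≈ 0.944444.


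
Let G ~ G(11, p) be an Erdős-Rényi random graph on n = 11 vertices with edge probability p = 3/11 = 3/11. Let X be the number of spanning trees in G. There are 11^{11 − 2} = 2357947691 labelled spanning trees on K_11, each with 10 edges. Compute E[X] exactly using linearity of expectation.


K_11 has 11^{11 − 2} = 2357947691 labelled spanning trees.
For each such spanning tree H, let X_H = 1 if all 10 edges of H are present in G. Then P[X_H = 1] = p^{10} = (3/11)^{10} = 59049/25937424601.
Summing the indicators: E[X] = Σ_H E[X_H] = 2357947691 · p^{10} = 2357947691 · 59049/25937424601 = 59049/11.
Numerically: E[X] ≈ 5368.09.

E[X] = 2357947691 · (3/11)^{10} = 59049/11 ≈ 5368.09.


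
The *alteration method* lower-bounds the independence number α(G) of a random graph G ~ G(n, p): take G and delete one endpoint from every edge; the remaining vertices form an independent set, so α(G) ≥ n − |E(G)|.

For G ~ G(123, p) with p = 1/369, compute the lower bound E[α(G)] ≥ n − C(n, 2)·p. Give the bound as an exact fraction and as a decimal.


E[|E(G)|] = C(123, 2)·p = 7503 · (1/369) = 61/3.
E[α(G)] ≥ n − E[|E(G)|] = 123 − 61/3 = 308/3.
Numerically: ≈ 102.66667.
(This is only a lower bound; the true E[α(G)] may be larger.)

E[α(G)] ≥ 308/3 ≈ 102.66667.


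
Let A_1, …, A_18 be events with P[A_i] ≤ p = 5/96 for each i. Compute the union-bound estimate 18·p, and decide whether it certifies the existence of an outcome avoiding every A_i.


Union bound: P[∪_{i=1}^{18} A_i] ≤ Σ_i P[A_i] ≤ 18·p = 18·(5/96) = 15/16.
Numerically: 15/16 ≈ 0.93750.
Is 15/16 < 1? YES.
Since P[∪ A_i] ≤ 15/16 < 1, the complement has P[∩ A_i^c] ≥ 1 − 15/16 = 1/16 > 0, so some outcome avoids every A_i.

18·p = 15/16 ≈ 0.93750; existence CERTIFIED by the union bound.


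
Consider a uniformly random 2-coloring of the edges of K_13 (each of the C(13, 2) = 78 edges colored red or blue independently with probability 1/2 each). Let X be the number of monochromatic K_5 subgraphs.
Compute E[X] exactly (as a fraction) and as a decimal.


Let X = Σ_S X_S over the C(13, 5) = 1287 subsets S of size 5, where X_S = 1 if the K_5 on S is monochromatic.
For a fixed S, the K_5 on S has C(5, 2) = 10 edges. P[all 10 edges red] = (1/2)^10, and likewise for blue, so P[monochromatic] = 2·(1/2)^10 = 2^{1 − 10} = 1/512.
By linearity: E[X] = C(13, 5) · 2^{1 − 10} = 1287 · 1/512 = 1287/512.
Numerically: E[X] ≈ 2.51367.

E[X] = C(13,5)·2^(1−C(5,2)) = 1287/512 ≈ 2.51367.


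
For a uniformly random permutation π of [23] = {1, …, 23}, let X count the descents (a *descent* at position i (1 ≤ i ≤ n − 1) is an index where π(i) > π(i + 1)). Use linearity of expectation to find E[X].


Write X = Σ X_I over i = 1, …, 22, with X_I the indicator of one descent.
There are 22 indicators.
For each fixed i, the pair (π(i), π(i+1)) is a uniformly random ordered pair of distinct values from {1, …, 23}; by symmetry P[π(i) > π(i+1)] = 1/2.
By linearity: E[X] = 22 · (1/2) = (23 − 1) · (1/2) = 11 ≈ 11.00000.

E[X] = 11 = 11.00000.


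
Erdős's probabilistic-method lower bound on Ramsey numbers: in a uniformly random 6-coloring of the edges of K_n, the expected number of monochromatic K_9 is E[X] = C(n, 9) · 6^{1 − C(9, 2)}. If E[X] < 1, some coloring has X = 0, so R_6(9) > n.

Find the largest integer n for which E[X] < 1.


We need C(n, 9) · 6^{1 − 36} < 1, i.e. C(n, 9) < 6^{36 − 1} = 1719070799748422591028658176.
Check values of n near the boundary:
  n = 4407: C(4407, 9) = 1713856532599459170657070050; 1713856532599459170657070050 < 1719070799748422591028658176? YES
  n = 4408: C(4408, 9) = 1717362945146264156457459600; 1717362945146264156457459600 < 1719070799748422591028658176? YES
  n = 4409: C(4409, 9) = 1720875732988608787686577131; 1720875732988608787686577131 < 1719070799748422591028658176? NO
The largest n with C(n, 9) < 1719070799748422591028658176 is n = 4408 (where E[X] = 35778394690547169926197075/35813974994758803979763712 ≈ 0.999). Hence R_6(9) > 4408, i.e. R_6(9) ≥ 4409.

Largest n = 4408; hence R_6(9) > 4408.


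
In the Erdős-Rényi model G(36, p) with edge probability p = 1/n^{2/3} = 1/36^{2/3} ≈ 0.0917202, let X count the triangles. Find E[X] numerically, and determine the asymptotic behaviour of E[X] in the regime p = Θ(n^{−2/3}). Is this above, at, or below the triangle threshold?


Number of potential triangles: C(36, 3) = 7140.
Each occurs with probability p³ ≈ (0.0917202)³ ≈ 7.71604938e-04.
By linearity: E[X] = C(36, 3)·p³ ≈ 7140 · 7.71604938e-04 ≈ 5.509259.
Since α = 2/3 < 1, p = c/n^{2/3} ≫ 1/n is above the triangle threshold p ~ 1/n. Asymptotically E[X] ~ (c³/6)·n^{3(1−α)} = (1³/6)·n^{1} → ∞; triangles are abundant w.h.p.

E[X] ≈ 5.509259; in regime p = Θ(1/n^{2/3}) E[X] diverges (above the triangle threshold p ~ 1/n).


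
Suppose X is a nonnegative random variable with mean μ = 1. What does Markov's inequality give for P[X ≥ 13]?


μ = E[X] = 1, a = 13.
Markov: P[X ≥ 13] ≤ μ/a = (1)/13 = 1/13.
Numerically: ≈ 0.07692.
(Since a = 13 > μ = 1.00000, the bound 1/13 is < 1 and informative.)

P[X ≥ 13] ≤ 1/13 ≈ 0.07692.


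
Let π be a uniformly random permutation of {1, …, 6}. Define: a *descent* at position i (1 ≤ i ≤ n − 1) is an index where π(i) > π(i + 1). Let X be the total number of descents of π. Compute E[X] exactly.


Write X = Σ X_I over i = 1, …, 5, with X_I the indicator of one descent.
There are 5 indicators.
For each fixed i, the pair (π(i), π(i+1)) is a uniformly random ordered pair of distinct values from {1, …, 6}; by symmetry P[π(i) > π(i+1)] = 1/2.
By linearity: E[X] = 5 · (1/2) = (6 − 1) · (1/2) = 5/2 ≈ 2.50000.

E[X] = 5/2 = 2.50000.


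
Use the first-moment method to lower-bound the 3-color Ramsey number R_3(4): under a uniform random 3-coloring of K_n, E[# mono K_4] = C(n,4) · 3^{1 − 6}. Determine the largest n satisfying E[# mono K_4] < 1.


We need C(n, 4) · 3^{1 − 6} < 1, i.e. C(n, 4) < 3^{6 − 1} = 243.
Check values of n near the boundary:
  n = 9: C(9, 4) = 126; 126 < 243? YES
  n = 10: C(10, 4) = 210; 210 < 243? YES
  n = 11: C(11, 4) = 330; 330 < 243? NO
The largest n with C(n, 4) < 243 is n = 10 (where E[X] = 70/81 ≈ 0.864198). Hence R_3(4) > 10, i.e. R_3(4) ≥ 11.

Largest n = 10; hence R_3(4) > 10.


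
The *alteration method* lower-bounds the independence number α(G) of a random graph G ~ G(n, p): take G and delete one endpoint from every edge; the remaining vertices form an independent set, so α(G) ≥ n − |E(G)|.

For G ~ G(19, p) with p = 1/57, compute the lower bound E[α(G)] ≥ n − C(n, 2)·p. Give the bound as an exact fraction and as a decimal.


E[|E(G)|] = C(19, 2)·p = 171 · (1/57) = 3.
E[α(G)] ≥ n − E[|E(G)|] = 19 − 3 = 16.
Numerically: ≈ 16.000.
(This is only a lower bound; the true E[α(G)] may be larger.)

E[α(G)] ≥ 16 ≈ 16.000.


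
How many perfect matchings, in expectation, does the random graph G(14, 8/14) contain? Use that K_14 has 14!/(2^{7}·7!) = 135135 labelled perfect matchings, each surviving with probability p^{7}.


K_14 has 14!/(2^{7}·7!) = 135135 labelled perfect matchings.
For each such perfect matching H, let X_H = 1 if all 7 edges of H are present in G. Then P[X_H = 1] = p^{7} = (4/7)^{7} = 16384/823543.
Summing the indicators: E[X] = Σ_H E[X_H] = 135135 · p^{7} = 135135 · 16384/823543 = 316293120/117649.
Numerically: E[X] ≈ 2688.4.

E[X] = 135135 · (4/7)^{7} = 316293120/117649 ≈ 2688.4.


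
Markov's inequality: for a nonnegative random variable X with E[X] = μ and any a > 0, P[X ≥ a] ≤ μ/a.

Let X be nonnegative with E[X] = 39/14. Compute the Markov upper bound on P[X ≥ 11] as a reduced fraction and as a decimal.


μ = E[X] = 39/14, a = 11.
Markov: P[X ≥ 11] ≤ μ/a = (39/14)/11 = 39/154.
Numerically: ≈ 0.25325.
(Since a = 11 > μ = 2.78571, the bound 39/154 is < 1 and informative.)

P[X ≥ 11] ≤ 39/154 ≈ 0.25325.


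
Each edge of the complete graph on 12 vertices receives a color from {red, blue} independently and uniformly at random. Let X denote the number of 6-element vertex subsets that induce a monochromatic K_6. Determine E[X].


Let X = Σ_S X_S over the C(12, 6) = 924 subsets S of size 6, where X_S = 1 if the K_6 on S is monochromatic.
For a fixed S, the K_6 on S has C(6, 2) = 15 edges. P[all 15 edges red] = (1/2)^15, and likewise for blue, so P[monochromatic] = 2·(1/2)^15 = 2^{1 − 15} = 1/16384.
By linearity: E[X] = C(12, 6) · 2^{1 − 15} = 924 · 1/16384 = 231/4096.
Numerically: E[X] ≈ 0.0564.

E[X] = C(12,6)·2^(1−C(6,2)) = 231/4096 ≈ 0.0564.


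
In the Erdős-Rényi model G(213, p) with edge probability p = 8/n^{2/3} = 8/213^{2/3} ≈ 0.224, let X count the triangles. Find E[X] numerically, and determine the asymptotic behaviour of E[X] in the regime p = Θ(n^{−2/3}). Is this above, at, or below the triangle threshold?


Number of potential triangles: C(213, 3) = 1587986.
Each occurs with probability p³ ≈ (0.224)³ ≈ 1.12852e-02.
By linearity: E[X] = C(213, 3)·p³ ≈ 1587986 · 1.12852e-02 ≈ 17920.801.
Since α = 2/3 < 1, p = c/n^{2/3} ≫ 1/n is above the triangle threshold p ~ 1/n. Asymptotically E[X] ~ (c³/6)·n^{3(1−α)} = (8³/6)·n^{1} → ∞; triangles are abundant w.h.p.

E[X] ≈ 17920.801; in regime p = Θ(1/n^{2/3}) E[X] diverges (above the triangle threshold p ~ 1/n).


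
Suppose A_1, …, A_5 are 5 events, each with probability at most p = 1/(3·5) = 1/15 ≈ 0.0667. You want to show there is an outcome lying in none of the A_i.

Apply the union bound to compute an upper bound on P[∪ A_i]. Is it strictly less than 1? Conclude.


Union bound: P[∪_{i=1}^{5} A_i] ≤ Σ_i P[A_i] ≤ 5·p = 5·(1/15) = 1/3.
Numerically: 1/3 ≈ 0.3333.
Is 1/3 < 1? YES.
Since P[∪ A_i] ≤ 1/3 < 1, the complement has P[∩ A_i^c] ≥ 1 − 1/3 = 2/3 > 0, so some outcome avoids every A_i.

5·p = 1/3 ≈ 0.3333; existence CERTIFIED by the union bound.


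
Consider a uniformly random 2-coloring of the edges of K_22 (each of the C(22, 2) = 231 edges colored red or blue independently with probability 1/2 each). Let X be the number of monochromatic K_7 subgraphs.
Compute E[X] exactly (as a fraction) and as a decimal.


Let X = Σ_S X_S over the C(22, 7) = 170544 subsets S of size 7, where X_S = 1 if the K_7 on S is monochromatic.
For a fixed S, the K_7 on S has C(7, 2) = 21 edges. P[all 21 edges red] = (1/2)^21, and likewise for blue, so P[monochromatic] = 2·(1/2)^21 = 2^{1 − 21} = 1/1048576.
By linearity: E[X] = C(22, 7) · 2^{1 − 21} = 170544 · 1/1048576 = 10659/65536.
Numerically: E[X] ≈ 0.162643.

E[X] = C(22,7)·2^(1−C(7,2)) = 10659/65536 ≈ 0.162643.


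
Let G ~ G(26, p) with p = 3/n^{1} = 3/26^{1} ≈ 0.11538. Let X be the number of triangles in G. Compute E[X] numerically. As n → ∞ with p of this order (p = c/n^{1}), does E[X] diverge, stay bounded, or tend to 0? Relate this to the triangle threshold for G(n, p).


Number of potential triangles: C(26, 3) = 2600.
Each occurs with probability p³ ≈ (0.11538)³ ≈ 1.5361857e-03.
By linearity: E[X] = C(26, 3)·p³ ≈ 2600 · 1.5361857e-03 ≈ 3.99408.
Here α = 1, so p = 3/n is exactly at the triangle threshold p ~ 1/n. Asymptotically E[X] → c³/6 = 3³/6 = 9/2 ≈ 4.50000, a bounded constant. In this regime the triangle count is asymptotically Poisson(c³/6).

E[X] ≈ 3.99408; in regime p = Θ(1/n^{1}) E[X] stays bounded (at the triangle threshold p ~ 1/n).


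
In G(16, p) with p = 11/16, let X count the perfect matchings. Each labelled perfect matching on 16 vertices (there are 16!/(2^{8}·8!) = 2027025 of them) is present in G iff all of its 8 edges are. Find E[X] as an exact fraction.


K_16 has 16!/(2^{8}·8!) = 2027025 labelled perfect matchings.
For each such perfect matching H, let X_H = 1 if all 8 edges of H are present in G. Then P[X_H = 1] = p^{8} = (11/16)^{8} = 214358881/4294967296.
Summing the indicators: E[X] = Σ_H E[X_H] = 2027025 · p^{8} = 2027025 · 214358881/4294967296 = 434510810759025/4294967296.
Numerically: E[X] ≈ 101167.

E[X] = 2027025 · (11/16)^{8} = 434510810759025/4294967296 ≈ 101167.


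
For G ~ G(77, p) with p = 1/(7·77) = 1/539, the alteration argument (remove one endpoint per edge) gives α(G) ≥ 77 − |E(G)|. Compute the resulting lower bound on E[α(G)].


E[|E(G)|] = C(77, 2)·p = 2926 · (1/539) = 38/7.
E[α(G)] ≥ n − E[|E(G)|] = 77 − 38/7 = 501/7.
Numerically: ≈ 71.57143.
(This is only a lower bound; the true E[α(G)] may be larger.)

E[α(G)] ≥ 501/7 ≈ 71.57143.


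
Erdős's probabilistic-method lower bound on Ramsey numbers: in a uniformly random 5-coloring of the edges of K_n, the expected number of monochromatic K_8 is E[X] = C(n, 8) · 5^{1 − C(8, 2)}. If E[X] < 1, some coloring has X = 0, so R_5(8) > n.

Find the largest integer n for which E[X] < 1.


We need C(n, 8) · 5^{1 − 28} < 1, i.e. C(n, 8) < 5^{28 − 1} = 7450580596923828125.
Check values of n near the boundary:
  n = 857: C(857, 8) = 6983854138365964575; 6983854138365964575 < 7450580596923828125? YES
  n = 858: C(858, 8) = 7049584530256467771; 7049584530256467771 < 7450580596923828125? YES
  n = 859: C(859, 8) = 7115855595170747139; 7115855595170747139 < 7450580596923828125? YES
  n = 860: C(860, 8) = 7182671140665308145; 7182671140665308145 < 7450580596923828125? YES
  n = 861: C(861, 8) = 7250034996615275865; 7250034996615275865 < 7450580596923828125? YES
  n = 862: C(862, 8) = 7317951015318931845; 7317951015318931845 < 7450580596923828125? YES
  n = 863: C(863, 8) = 7386423071602617757; 7386423071602617757 < 7450580596923828125? YES
  n = 864: C(864, 8) = 7455455062926006708; 7455455062926006708 < 7450580596923828125? NO
  n = 865: C(865, 8) = 7525050909487743060; 7525050909487743060 < 7450580596923828125? NO
The largest n with C(n, 8) < 7450580596923828125 is n = 863 (where E[X] = 7386423071602617757/7450580596923828125 ≈ 0.9914). Hence R_5(8) > 863, i.e. R_5(8) ≥ 864.

Largest n = 863; hence R_5(8) > 863.


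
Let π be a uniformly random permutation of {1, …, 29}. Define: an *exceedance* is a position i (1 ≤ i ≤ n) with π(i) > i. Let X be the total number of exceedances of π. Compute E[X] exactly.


Write X = Σ_{i=1}^{29} X_i, where X_i = 1_{π(i) > i}.
For each fixed i, π(i) is uniform over {1, …, 29} (marginal of a uniform permutation), so P[π(i) > i] = (n − i)/n. Summing: Σ_{i=1}^{29} (n − i)/n = (0 + 1 + … + 28)/29 = 29(29 − 1)/(2·29) = (29 − 1)/2.
Hence E[X] = Σ_{i=1}^{29} (29 − i)/29 = 14 ≈ 14.00000.

E[X] = 14 = 14.00000.


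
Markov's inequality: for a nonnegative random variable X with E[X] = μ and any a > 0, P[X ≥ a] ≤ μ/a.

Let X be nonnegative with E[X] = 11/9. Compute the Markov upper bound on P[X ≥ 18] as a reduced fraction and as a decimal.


μ = E[X] = 11/9, a = 18.
Markov: P[X ≥ 18] ≤ μ/a = (11/9)/18 = 11/162.
Numerically: ≈ 0.0679.
(Since a = 18 > μ = 1.2222, the bound 11/162 is < 1 and informative.)

P[X ≥ 18] ≤ 11/162 ≈ 0.0679.


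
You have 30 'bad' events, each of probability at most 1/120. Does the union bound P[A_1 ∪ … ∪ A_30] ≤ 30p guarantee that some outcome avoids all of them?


Union bound: P[∪_{i=1}^{30} A_i] ≤ Σ_i P[A_i] ≤ 30·p = 30·(1/120) = 1/4.
Numerically: 1/4 ≈ 0.25000.
Is 1/4 < 1? YES.
Since P[∪ A_i] ≤ 1/4 < 1, the complement has P[∩ A_i^c] ≥ 1 − 1/4 = 3/4 > 0, so some outcome avoids every A_i.

30·p = 1/4 ≈ 0.25000; existence CERTIFIED by the union bound.


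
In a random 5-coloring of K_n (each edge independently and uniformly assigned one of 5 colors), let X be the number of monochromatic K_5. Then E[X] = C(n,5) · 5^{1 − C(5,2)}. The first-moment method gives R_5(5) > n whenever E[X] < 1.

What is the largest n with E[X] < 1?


We need C(n, 5) · 5^{1 − 10} < 1, i.e. C(n, 5) < 5^{10 − 1} = 1953125.
Check values of n near the boundary:
  n = 43: C(43, 5) = 962598; 962598 < 1953125? YES
  n = 44: C(44, 5) = 1086008; 1086008 < 1953125? YES
  n = 45: C(45, 5) = 1221759; 1221759 < 1953125? YES
  n = 46: C(46, 5) = 1370754; 1370754 < 1953125? YES
  n = 47: C(47, 5) = 1533939; 1533939 < 1953125? YES
  n = 48: C(48, 5) = 1712304; 1712304 < 1953125? YES
  n = 49: C(49, 5) = 1906884; 1906884 < 1953125? YES
  n = 50: C(50, 5) = 2118760; 2118760 < 1953125? NO
The largest n with C(n, 5) < 1953125 is n = 49 (where E[X] = 1906884/1953125 ≈ 0.9763246). Hence R_5(5) > 49, i.e. R_5(5) ≥ 50.

Largest n = 49; hence R_5(5) > 49.


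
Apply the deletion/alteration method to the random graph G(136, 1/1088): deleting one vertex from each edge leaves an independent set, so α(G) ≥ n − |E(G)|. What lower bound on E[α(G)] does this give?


E[|E(G)|] = C(136, 2)·p = 9180 · (1/1088) = 135/16.
E[α(G)] ≥ n − E[|E(G)|] = 136 − 135/16 = 2041/16.
Numerically: ≈ 127.56250.
(This is only a lower bound; the true E[α(G)] may be larger.)

E[α(G)] ≥ 2041/16 ≈ 127.56250.
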